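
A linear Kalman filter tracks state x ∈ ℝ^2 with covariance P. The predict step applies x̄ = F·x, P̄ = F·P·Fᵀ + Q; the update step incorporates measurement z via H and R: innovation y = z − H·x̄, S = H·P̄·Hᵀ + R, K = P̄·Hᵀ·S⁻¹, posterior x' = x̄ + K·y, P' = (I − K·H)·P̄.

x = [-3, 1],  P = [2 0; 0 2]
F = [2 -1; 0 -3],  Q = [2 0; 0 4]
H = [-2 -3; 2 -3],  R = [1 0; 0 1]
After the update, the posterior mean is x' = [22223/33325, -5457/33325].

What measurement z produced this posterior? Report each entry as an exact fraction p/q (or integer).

x̄ = F·x = [-7, -3]
P̄ = F·P·Fᵀ + Q = [12 6; 6 22]
S = H·P̄·Hᵀ + R = [319 150; 150 175]
K = P̄·Hᵀ·S⁻¹ = [-330/1333 8214/33325; -222/1333 -5526/33325]
x' − x̄ = [255498/33325, 94518/33325] = K·y
y = (KᵀK)⁻¹·Kᵀ·(x' − x̄) = [-24, 7]
z = y + H·x̄ = [-24, 7] + [23, -5] = [-1, 2]

z = [-1, 2]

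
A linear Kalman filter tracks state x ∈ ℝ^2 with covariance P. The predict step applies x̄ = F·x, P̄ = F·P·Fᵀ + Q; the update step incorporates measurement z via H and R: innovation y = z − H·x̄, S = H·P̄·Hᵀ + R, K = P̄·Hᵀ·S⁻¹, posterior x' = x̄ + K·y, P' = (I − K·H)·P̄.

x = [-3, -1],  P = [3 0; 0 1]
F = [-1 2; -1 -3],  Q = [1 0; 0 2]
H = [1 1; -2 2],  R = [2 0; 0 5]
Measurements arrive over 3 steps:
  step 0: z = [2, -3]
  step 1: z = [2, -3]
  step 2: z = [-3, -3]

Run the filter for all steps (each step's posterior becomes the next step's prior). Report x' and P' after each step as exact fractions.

step 0: x' = [405/218, 379/654], P' = [473/654 31/218; 31/218 493/654]
step 1: x' = [38568/44179, -602728/1369549], P' = [27178/44179 3348/44179; 3348/44179 963988/1369549]
step 2: x' = [-626550647/860865513, -1764498034/860865513], P' = [525515006/860865513 59851396/860865513; 59851396/860865513 597788696/860865513]

step 0: x̄ = F·x = [1, 6]
step 0: P̄ = F·P·Fᵀ + Q = [8 -3; -3 14]
step 0: y = z − H·x̄ = [-5, -13]
step 0: S = H·P̄·Hᵀ + R = [18 12; 12 117]
step 0: K = P̄·Hᵀ·S⁻¹ = [283/654 -76/327; 293/654 80/327]
step 0: x' = x̄ + K·y = [405/218, 379/654]
step 0: P' = (I − K·H)·P̄ = [473/654 31/218; 31/218 493/654]
step 1: x̄ = F·x = [-457/654, -392/109]
step 1: P̄ = F·P·Fᵀ + Q = [909/218 -1196/327; -1196/327 3388/327]
step 1: y = z − H·x̄ = [4117/654, 914/327]
step 1: S = H·P̄·Hᵀ + R = [2009/218 4049/327; 4049/327 30209/327]
step 1: K = P̄·Hᵀ·S⁻¹ = [15263/44179 -9532/44179; 533888/1369549 344080/1369549]
step 1: x' = x̄ + K·y = [38568/44179, -602728/1369549]
step 1: P' = (I − K·H)·P̄ = [27178/44179 3348/44179; 3348/44179 963988/1369549]
step 2: x̄ = F·x = [-2401064/1369549, 612576/1369549]
step 2: P̄ = F·P·Fᵀ + Q = [5652867/1369549 -4837622/1369549; -4837622/1369549 12880236/1369549]
step 2: y = z − H·x̄ = [-2320159/1369549, -10135927/1369549]
step 2: S = H·P̄·Hᵀ + R = [11596957/1369549 14454738/1369549; 14454738/1369549 119681133/1369549]
step 2: K = P̄·Hᵀ·S⁻¹ = [97561067/286955171 -186265444/860865513; 109606682/286955171 215174920/860865513]
step 2: x' = x̄ + K·y = [-626550647/860865513, -1764498034/860865513]
step 2: P' = (I − K·H)·P̄ = [525515006/860865513 59851396/860865513; 59851396/860865513 597788696/860865513]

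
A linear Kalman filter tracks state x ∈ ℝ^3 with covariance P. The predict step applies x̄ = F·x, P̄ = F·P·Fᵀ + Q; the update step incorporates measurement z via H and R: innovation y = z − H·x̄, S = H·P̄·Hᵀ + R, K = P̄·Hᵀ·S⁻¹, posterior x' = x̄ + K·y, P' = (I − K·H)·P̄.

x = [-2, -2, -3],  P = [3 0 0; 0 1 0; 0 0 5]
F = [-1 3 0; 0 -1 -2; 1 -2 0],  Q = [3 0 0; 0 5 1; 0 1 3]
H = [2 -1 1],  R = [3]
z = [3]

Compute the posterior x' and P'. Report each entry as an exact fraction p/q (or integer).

x̄ = F·x = [-4, 8, 2]
P̄ = F·P·Fᵀ + Q = [15 -3 -9; -3 26 3; -9 3 10]
y = z − H·x̄ = [17]
S = H·P̄·Hᵀ + R = [69]
K = P̄·Hᵀ·S⁻¹ = [8/23; -29/69; -11/69]
x' = x̄ + K·y = [44/23, 59/69, -49/69]
P' = (I − K·H)·P̄ = [153/23 163/23 -119/23; 163/23 953/69 -112/69; -119/23 -112/69 569/69]

x' = [44/23, 59/69, -49/69]
P' = [153/23 163/23 -119/23; 163/23 953/69 -112/69; -119/23 -112/69 569/69]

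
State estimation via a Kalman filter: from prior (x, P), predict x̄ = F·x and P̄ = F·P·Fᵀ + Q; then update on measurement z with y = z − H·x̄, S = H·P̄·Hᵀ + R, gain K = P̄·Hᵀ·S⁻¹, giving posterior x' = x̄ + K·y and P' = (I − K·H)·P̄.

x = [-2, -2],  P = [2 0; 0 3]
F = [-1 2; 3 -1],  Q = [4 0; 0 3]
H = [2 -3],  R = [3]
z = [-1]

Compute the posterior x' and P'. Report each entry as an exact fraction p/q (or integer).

x' = [-506/145, -292/145]
P' = [882/145 564/145; 564/145 408/145]

x̄ = F·x = [-2, -4]
P̄ = F·P·Fᵀ + Q = [18 -12; -12 24]
y = z − H·x̄ = [-9]
S = H·P̄·Hᵀ + R = [435]
K = P̄·Hᵀ·S⁻¹ = [24/145; -32/145]
x' = x̄ + K·y = [-506/145, -292/145]
P' = (I − K·H)·P̄ = [882/145 564/145; 564/145 408/145]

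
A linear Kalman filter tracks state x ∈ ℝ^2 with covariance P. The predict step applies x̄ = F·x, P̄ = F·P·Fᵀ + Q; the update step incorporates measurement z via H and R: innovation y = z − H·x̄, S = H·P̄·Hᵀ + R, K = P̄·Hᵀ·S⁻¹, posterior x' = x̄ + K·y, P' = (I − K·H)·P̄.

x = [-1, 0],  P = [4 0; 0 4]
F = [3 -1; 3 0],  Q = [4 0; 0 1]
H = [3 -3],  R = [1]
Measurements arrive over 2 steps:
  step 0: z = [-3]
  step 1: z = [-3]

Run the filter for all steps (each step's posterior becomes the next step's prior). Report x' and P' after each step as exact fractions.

step 0: x' = [-159/41, -237/82], P' = [1516/41 1512/41; 1512/41 3025/82]
step 1: x' = [-70800/30997, -40122/30997], P' = [1134230/30997 1139949/30997; 1139949/30997 1149103/30997]

step 0: x̄ = F·x = [-3, -3]
step 0: P̄ = F·P·Fᵀ + Q = [44 36; 36 37]
step 0: y = z − H·x̄ = [-3]
step 0: S = H·P̄·Hᵀ + R = [82]
step 0: K = P̄·Hᵀ·S⁻¹ = [12/41; -3/82]
step 0: x' = x̄ + K·y = [-159/41, -237/82]
step 0: P' = (I − K·H)·P̄ = [1516/41 1512/41; 1512/41 3025/82]
step 1: x̄ = F·x = [-717/82, -477/41]
step 1: P̄ = F·P·Fᵀ + Q = [12497/82 9108/41; 9108/41 13685/41]
step 1: y = z − H·x̄ = [-957/82]
step 1: S = H·P̄·Hᵀ + R = [30997/82]
step 1: K = P̄·Hᵀ·S⁻¹ = [-17157/30997; -27462/30997]
step 1: x' = x̄ + K·y = [-70800/30997, -40122/30997]
step 1: P' = (I − K·H)·P̄ = [1134230/30997 1139949/30997; 1139949/30997 1149103/30997]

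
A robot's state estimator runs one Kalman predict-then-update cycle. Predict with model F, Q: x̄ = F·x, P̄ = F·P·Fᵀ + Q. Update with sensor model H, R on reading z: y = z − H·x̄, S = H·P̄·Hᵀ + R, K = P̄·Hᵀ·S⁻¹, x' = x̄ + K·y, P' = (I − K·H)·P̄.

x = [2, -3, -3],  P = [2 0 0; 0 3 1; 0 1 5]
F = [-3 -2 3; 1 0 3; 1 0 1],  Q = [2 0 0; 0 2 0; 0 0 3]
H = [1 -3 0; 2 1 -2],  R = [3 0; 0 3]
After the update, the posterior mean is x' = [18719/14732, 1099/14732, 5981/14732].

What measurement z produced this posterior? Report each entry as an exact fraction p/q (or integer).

z = [1, 2]

x̄ = F·x = [-9, -7, -1]
P̄ = F·P·Fᵀ + Q = [65 33 7; 33 49 17; 7 17 10]
S = H·P̄·Hᵀ + R = [311 -94; -94 360]
K = P̄·Hᵀ·S⁻¹ = [883/51562 43143/103124; -16713/51562 14475/103124; -7403/51562 -715/103124]
x' − x̄ = [151307/14732, 104223/14732, 20713/14732] = K·y
y = (KᵀK)⁻¹·Kᵀ·(x' − x̄) = [-11, 25]
z = y + H·x̄ = [-11, 25] + [12, -23] = [1, 2]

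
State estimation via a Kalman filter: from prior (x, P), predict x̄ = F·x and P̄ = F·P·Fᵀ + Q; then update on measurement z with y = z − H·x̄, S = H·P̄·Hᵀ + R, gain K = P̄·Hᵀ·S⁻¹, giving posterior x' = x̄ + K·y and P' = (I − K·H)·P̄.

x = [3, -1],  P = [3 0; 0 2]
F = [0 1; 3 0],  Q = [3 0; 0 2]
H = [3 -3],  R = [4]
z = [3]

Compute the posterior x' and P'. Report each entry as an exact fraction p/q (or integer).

x' = [37/62, -81/310]
P' = [265/62 261/62; 261/62 1421/310]

x̄ = F·x = [-1, 9]
P̄ = F·P·Fᵀ + Q = [5 0; 0 29]
y = z − H·x̄ = [33]
S = H·P̄·Hᵀ + R = [310]
K = P̄·Hᵀ·S⁻¹ = [3/62; -87/310]
x' = x̄ + K·y = [37/62, -81/310]
P' = (I − K·H)·P̄ = [265/62 261/62; 261/62 1421/310]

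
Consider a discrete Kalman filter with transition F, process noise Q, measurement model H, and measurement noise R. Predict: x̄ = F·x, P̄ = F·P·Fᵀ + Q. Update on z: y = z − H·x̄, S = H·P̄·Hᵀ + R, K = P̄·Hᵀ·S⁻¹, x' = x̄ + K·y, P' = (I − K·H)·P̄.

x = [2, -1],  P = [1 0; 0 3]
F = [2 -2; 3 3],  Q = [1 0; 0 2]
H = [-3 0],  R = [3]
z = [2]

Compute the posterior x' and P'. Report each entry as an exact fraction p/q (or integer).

x' = [-7/13, 99/13]
P' = [17/52 -3/13; -3/13 386/13]

x̄ = F·x = [6, 3]
P̄ = F·P·Fᵀ + Q = [17 -12; -12 38]
y = z − H·x̄ = [20]
S = H·P̄·Hᵀ + R = [156]
K = P̄·Hᵀ·S⁻¹ = [-17/52; 3/13]
x' = x̄ + K·y = [-7/13, 99/13]
P' = (I − K·H)·P̄ = [17/52 -3/13; -3/13 386/13]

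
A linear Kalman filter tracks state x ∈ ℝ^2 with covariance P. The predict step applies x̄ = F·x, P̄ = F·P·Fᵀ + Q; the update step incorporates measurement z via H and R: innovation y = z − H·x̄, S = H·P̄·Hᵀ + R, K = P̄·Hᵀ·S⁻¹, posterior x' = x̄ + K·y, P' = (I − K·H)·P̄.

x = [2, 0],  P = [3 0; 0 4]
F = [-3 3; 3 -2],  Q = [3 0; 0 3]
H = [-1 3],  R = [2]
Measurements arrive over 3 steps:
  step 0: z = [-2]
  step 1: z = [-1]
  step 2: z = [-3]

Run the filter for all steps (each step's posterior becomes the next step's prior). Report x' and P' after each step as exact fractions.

step 0: x̄ = F·x = [-6, 6]
step 0: P̄ = F·P·Fᵀ + Q = [66 -51; -51 46]
step 0: y = z − H·x̄ = [-26]
step 0: S = H·P̄·Hᵀ + R = [788]
step 0: K = P̄·Hᵀ·S⁻¹ = [-219/788; 189/788]
step 0: x' = x̄ + K·y = [483/394, -93/394]
step 0: P' = (I − K·H)·P̄ = [4047/788 1203/788; 1203/788 527/788]
step 1: x̄ = F·x = [-864/197, 1635/394]
step 1: P̄ = F·P·Fᵀ + Q = [5469/197 -5385/197; -5385/197 26459/788]
step 1: y = z − H·x̄ = [-7027/394]
step 1: S = H·P̄·Hᵀ + R = [390823/788]
step 1: K = P̄·Hᵀ·S⁻¹ = [-86496/390823; 100917/390823]
step 1: x' = x̄ + K·y = [-171408/390823, -178041/390823]
step 1: P' = (I − K·H)·P̄ = [1355439/390823 394149/390823; 394149/390823 198661/390823]
step 2: x̄ = F·x = [-19899/390823, -158142/390823]
step 2: P̄ = F·P·Fᵀ + Q = [8064687/390823 -7478682/390823; -7478682/390823 9436276/390823]
step 2: y = z − H·x̄ = [-717942/390823]
step 2: S = H·P̄·Hᵀ + R = [138644909/390823]
step 2: K = P̄·Hᵀ·S⁻¹ = [-30500733/138644909; 35787510/138644909]
step 2: x' = x̄ + K·y = [48970665/138644909, -121842726/138644909]
step 2: P' = (I − K·H)·P̄ = [480609078/138644909 139869204/138644909; 139869204/138644909 70481408/138644909]

step 0: x' = [483/394, -93/394], P' = [4047/788 1203/788; 1203/788 527/788]
step 1: x' = [-171408/390823, -178041/390823], P' = [1355439/390823 394149/390823; 394149/390823 198661/390823]
step 2: x' = [48970665/138644909, -121842726/138644909], P' = [480609078/138644909 139869204/138644909; 139869204/138644909 70481408/138644909]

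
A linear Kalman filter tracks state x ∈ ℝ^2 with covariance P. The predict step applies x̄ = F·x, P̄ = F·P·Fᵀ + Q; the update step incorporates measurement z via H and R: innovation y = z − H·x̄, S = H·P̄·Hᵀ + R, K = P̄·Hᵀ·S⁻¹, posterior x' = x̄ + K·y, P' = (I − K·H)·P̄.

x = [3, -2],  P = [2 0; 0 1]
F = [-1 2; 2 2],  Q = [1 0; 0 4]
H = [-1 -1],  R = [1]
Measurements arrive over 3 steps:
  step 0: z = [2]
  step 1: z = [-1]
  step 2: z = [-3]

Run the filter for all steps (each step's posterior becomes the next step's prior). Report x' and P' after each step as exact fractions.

step 0: x' = [-49/8, 4], P' = [119/24 -14/3; -14/3 16/3]
step 1: x' = [9754/1415, -8126/1415], P' = [9639/1415 -8486/1415; -8486/1415 8724/1415]
step 2: x' = [-30502/17965, 78998/17965], P' = [142466/17965 -126758/17965; -126758/17965 128732/17965]

step 0: x̄ = F·x = [-7, 2]
step 0: P̄ = F·P·Fᵀ + Q = [7 0; 0 16]
step 0: y = z − H·x̄ = [-3]
step 0: S = H·P̄·Hᵀ + R = [24]
step 0: K = P̄·Hᵀ·S⁻¹ = [-7/24; -2/3]
step 0: x' = x̄ + K·y = [-49/8, 4]
step 0: P' = (I − K·H)·P̄ = [119/24 -14/3; -14/3 16/3]
step 1: x̄ = F·x = [113/8, -17/4]
step 1: P̄ = F·P·Fᵀ + Q = [1103/24 25/12; 25/12 47/6]
step 1: y = z − H·x̄ = [71/8]
step 1: S = H·P̄·Hᵀ + R = [1415/24]
step 1: K = P̄·Hᵀ·S⁻¹ = [-1153/1415; -238/1415]
step 1: x' = x̄ + K·y = [9754/1415, -8126/1415]
step 1: P' = (I − K·H)·P̄ = [9639/1415 -8486/1415; -8486/1415 8724/1415]
step 2: x̄ = F·x = [-26006/1415, 3256/1415]
step 2: P̄ = F·P·Fᵀ + Q = [79894/1415 -1354/1415; -1354/1415 11224/1415]
step 2: y = z − H·x̄ = [-5399/283]
step 2: S = H·P̄·Hᵀ + R = [17965/283]
step 2: K = P̄·Hᵀ·S⁻¹ = [-15708/17965; -1974/17965]
step 2: x' = x̄ + K·y = [-30502/17965, 78998/17965]
step 2: P' = (I − K·H)·P̄ = [142466/17965 -126758/17965; -126758/17965 128732/17965]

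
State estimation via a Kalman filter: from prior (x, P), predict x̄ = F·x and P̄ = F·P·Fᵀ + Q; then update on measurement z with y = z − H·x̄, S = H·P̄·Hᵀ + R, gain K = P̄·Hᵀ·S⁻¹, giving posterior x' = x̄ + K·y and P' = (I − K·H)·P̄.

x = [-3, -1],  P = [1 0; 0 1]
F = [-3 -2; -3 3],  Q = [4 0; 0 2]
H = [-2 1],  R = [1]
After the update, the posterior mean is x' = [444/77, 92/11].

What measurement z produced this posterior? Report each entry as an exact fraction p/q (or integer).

x̄ = F·x = [11, 6]
P̄ = F·P·Fᵀ + Q = [17 3; 3 20]
S = H·P̄·Hᵀ + R = [77]
K = P̄·Hᵀ·S⁻¹ = [-31/77; 2/11]
x' − x̄ = [-403/77, 26/11] = K·y
y = (KᵀK)⁻¹·Kᵀ·(x' − x̄) = [13]
z = y + H·x̄ = [13] + [-16] = [-3]

z = [-3]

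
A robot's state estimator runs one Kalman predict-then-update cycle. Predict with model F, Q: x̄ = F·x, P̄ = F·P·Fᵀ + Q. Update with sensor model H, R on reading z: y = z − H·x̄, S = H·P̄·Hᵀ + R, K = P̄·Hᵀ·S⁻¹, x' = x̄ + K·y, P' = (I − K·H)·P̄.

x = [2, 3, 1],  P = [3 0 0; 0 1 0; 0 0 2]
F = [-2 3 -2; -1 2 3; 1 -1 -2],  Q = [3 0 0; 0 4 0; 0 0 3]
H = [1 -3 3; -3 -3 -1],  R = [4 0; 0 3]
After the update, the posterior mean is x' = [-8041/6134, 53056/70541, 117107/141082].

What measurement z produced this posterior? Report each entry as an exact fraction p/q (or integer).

x̄ = F·x = [3, 7, -3]
P̄ = F·P·Fᵀ + Q = [32 0 -1; 0 29 -17; -1 -17 15]
S = H·P̄·Hᵀ + R = [732 232; 232 459]
K = P̄·Hᵀ·S⁻¹ = [1537/12268 -829/3067; -23551/141082 -4806/70541; 34557/282164 1627/70541]
x' − x̄ = [-26443/6134, -440731/70541, 540353/141082] = K·y
y = (KᵀK)⁻¹·Kᵀ·(x' − x̄) = [26, 28]
z = y + H·x̄ = [26, 28] + [-27, -27] = [-1, 1]

z = [-1, 1]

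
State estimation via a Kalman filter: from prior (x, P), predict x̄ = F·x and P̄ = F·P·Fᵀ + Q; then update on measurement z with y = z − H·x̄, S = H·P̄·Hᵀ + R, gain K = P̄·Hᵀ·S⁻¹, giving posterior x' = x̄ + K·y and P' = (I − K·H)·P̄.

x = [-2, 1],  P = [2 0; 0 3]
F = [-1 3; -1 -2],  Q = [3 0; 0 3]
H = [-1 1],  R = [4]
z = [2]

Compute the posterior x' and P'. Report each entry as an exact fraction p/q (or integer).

x' = [89/85, 231/85]
P' = [416/85 224/85; 224/85 356/85]

x̄ = F·x = [5, 0]
P̄ = F·P·Fᵀ + Q = [32 -16; -16 17]
y = z − H·x̄ = [7]
S = H·P̄·Hᵀ + R = [85]
K = P̄·Hᵀ·S⁻¹ = [-48/85; 33/85]
x' = x̄ + K·y = [89/85, 231/85]
P' = (I − K·H)·P̄ = [416/85 224/85; 224/85 356/85]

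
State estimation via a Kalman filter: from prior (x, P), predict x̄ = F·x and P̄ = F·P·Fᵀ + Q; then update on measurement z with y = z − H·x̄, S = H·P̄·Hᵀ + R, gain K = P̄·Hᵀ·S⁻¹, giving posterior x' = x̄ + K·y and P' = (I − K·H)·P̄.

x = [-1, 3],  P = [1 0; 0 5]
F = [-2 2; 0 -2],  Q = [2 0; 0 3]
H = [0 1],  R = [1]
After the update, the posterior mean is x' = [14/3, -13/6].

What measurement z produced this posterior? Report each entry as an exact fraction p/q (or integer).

x̄ = F·x = [8, -6]
P̄ = F·P·Fᵀ + Q = [26 -20; -20 23]
S = H·P̄·Hᵀ + R = [24]
K = P̄·Hᵀ·S⁻¹ = [-5/6; 23/24]
x' − x̄ = [-10/3, 23/6] = K·y
y = (KᵀK)⁻¹·Kᵀ·(x' − x̄) = [4]
z = y + H·x̄ = [4] + [-6] = [-2]

z = [-2]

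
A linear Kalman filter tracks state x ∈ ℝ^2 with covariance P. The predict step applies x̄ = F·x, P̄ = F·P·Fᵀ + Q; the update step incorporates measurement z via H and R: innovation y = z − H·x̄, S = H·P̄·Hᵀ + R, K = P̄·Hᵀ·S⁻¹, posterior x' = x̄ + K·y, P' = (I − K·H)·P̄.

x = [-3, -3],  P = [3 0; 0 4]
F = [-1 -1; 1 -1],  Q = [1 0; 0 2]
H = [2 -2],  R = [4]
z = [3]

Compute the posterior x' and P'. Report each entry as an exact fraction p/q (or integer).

x' = [129/32, 9/4]
P' = [79/16 9/2; 9/2 5]

x̄ = F·x = [6, 0]
P̄ = F·P·Fᵀ + Q = [8 1; 1 9]
y = z − H·x̄ = [-9]
S = H·P̄·Hᵀ + R = [64]
K = P̄·Hᵀ·S⁻¹ = [7/32; -1/4]
x' = x̄ + K·y = [129/32, 9/4]
P' = (I − K·H)·P̄ = [79/16 9/2; 9/2 5]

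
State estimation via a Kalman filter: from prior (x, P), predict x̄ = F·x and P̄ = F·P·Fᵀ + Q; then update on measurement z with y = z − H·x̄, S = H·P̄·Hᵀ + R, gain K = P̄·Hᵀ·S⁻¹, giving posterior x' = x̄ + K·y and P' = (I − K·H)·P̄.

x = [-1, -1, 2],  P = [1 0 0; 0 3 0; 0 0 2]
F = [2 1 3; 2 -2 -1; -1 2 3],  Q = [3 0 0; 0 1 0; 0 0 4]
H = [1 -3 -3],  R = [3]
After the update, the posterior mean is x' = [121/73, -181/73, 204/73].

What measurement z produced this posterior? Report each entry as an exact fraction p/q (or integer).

z = [1]

x̄ = F·x = [3, -2, 5]
P̄ = F·P·Fᵀ + Q = [28 -8 22; -8 19 -20; 22 -20 35]
S = H·P̄·Hᵀ + R = [73]
K = P̄·Hᵀ·S⁻¹ = [-14/73; -5/73; -23/73]
x' − x̄ = [-98/73, -35/73, -161/73] = K·y
y = (KᵀK)⁻¹·Kᵀ·(x' − x̄) = [7]
z = y + H·x̄ = [7] + [-6] = [1]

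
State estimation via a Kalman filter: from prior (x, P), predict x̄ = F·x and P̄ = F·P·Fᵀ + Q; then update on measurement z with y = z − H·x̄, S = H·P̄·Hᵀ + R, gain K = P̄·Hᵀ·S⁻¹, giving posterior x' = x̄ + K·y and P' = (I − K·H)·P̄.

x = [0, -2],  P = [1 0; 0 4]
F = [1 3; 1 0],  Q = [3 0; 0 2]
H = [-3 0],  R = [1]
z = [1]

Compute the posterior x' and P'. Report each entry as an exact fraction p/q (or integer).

x̄ = F·x = [-6, 0]
P̄ = F·P·Fᵀ + Q = [40 1; 1 3]
y = z − H·x̄ = [-17]
S = H·P̄·Hᵀ + R = [361]
K = P̄·Hᵀ·S⁻¹ = [-120/361; -3/361]
x' = x̄ + K·y = [-126/361, 51/361]
P' = (I − K·H)·P̄ = [40/361 1/361; 1/361 1074/361]

x' = [-126/361, 51/361]
P' = [40/361 1/361; 1/361 1074/361]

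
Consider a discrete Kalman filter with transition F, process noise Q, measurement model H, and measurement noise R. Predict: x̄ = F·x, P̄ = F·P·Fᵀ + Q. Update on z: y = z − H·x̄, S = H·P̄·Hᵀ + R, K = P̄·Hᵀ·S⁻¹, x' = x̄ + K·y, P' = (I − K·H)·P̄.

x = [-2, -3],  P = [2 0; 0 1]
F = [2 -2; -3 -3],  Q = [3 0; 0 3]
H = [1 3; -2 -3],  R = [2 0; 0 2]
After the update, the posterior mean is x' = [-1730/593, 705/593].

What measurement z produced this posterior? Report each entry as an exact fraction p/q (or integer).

x̄ = F·x = [2, 15]
P̄ = F·P·Fᵀ + Q = [15 -6; -6 30]
S = H·P̄·Hᵀ + R = [251 -246; -246 260]
K = P̄·Hᵀ·S⁻¹ = [-933/1186 -1875/2372; 663/1186 543/2372]
x' − x̄ = [-2916/593, -8190/593] = K·y
y = (KᵀK)⁻¹·Kᵀ·(x' − x̄) = [-46, 52]
z = y + H·x̄ = [-46, 52] + [47, -49] = [1, 3]

z = [1, 3]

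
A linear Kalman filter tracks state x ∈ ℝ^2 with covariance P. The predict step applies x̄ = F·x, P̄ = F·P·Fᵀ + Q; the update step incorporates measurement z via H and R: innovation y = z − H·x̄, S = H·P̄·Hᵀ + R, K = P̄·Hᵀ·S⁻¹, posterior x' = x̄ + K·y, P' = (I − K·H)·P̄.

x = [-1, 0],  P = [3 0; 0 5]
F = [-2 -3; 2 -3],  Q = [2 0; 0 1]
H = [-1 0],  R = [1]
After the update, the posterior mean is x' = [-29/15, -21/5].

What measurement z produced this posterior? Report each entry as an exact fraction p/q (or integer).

z = [2]

x̄ = F·x = [2, -2]
P̄ = F·P·Fᵀ + Q = [59 33; 33 58]
S = H·P̄·Hᵀ + R = [60]
K = P̄·Hᵀ·S⁻¹ = [-59/60; -11/20]
x' − x̄ = [-59/15, -11/5] = K·y
y = (KᵀK)⁻¹·Kᵀ·(x' − x̄) = [4]
z = y + H·x̄ = [4] + [-2] = [2]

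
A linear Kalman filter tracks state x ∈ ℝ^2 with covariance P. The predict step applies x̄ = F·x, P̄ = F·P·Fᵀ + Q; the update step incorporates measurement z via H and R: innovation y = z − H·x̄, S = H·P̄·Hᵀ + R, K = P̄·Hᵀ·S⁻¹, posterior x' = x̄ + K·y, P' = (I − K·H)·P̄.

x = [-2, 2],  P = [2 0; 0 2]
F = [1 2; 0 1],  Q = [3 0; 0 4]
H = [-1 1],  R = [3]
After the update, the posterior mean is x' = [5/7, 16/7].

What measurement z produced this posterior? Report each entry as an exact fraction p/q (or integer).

x̄ = F·x = [2, 2]
P̄ = F·P·Fᵀ + Q = [13 4; 4 6]
S = H·P̄·Hᵀ + R = [14]
K = P̄·Hᵀ·S⁻¹ = [-9/14; 1/7]
x' − x̄ = [-9/7, 2/7] = K·y
y = (KᵀK)⁻¹·Kᵀ·(x' − x̄) = [2]
z = y + H·x̄ = [2] + [0] = [2]

z = [2]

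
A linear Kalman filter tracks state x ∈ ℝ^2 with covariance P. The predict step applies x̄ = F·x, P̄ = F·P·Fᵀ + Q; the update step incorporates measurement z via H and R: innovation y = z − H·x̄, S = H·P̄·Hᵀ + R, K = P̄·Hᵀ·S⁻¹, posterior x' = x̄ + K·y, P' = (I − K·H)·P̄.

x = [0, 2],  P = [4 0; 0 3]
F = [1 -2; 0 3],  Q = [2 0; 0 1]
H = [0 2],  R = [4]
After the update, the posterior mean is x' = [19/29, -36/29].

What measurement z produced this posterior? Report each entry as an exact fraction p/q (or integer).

z = [-3]

x̄ = F·x = [-4, 6]
P̄ = F·P·Fᵀ + Q = [18 -18; -18 28]
S = H·P̄·Hᵀ + R = [116]
K = P̄·Hᵀ·S⁻¹ = [-9/29; 14/29]
x' − x̄ = [135/29, -210/29] = K·y
y = (KᵀK)⁻¹·Kᵀ·(x' − x̄) = [-15]
z = y + H·x̄ = [-15] + [12] = [-3]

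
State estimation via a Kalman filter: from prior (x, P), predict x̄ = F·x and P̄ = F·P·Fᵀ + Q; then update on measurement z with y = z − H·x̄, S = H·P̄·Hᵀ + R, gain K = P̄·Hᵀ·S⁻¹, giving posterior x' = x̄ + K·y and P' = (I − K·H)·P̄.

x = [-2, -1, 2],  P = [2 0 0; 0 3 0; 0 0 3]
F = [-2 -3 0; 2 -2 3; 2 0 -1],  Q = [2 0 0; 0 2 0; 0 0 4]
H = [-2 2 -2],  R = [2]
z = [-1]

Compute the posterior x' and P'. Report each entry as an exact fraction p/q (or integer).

x' = [1078/135, 52/27, -754/135]
P' = [4273/135 574/27 -1384/135; 574/27 683/27 101/27; -1384/135 101/27 1897/135]

x̄ = F·x = [7, 4, -6]
P̄ = F·P·Fᵀ + Q = [37 10 -8; 10 49 -1; -8 -1 15]
y = z − H·x̄ = [-7]
S = H·P̄·Hᵀ + R = [270]
K = P̄·Hᵀ·S⁻¹ = [-19/135; 8/27; -8/135]
x' = x̄ + K·y = [1078/135, 52/27, -754/135]
P' = (I − K·H)·P̄ = [4273/135 574/27 -1384/135; 574/27 683/27 101/27; -1384/135 101/27 1897/135]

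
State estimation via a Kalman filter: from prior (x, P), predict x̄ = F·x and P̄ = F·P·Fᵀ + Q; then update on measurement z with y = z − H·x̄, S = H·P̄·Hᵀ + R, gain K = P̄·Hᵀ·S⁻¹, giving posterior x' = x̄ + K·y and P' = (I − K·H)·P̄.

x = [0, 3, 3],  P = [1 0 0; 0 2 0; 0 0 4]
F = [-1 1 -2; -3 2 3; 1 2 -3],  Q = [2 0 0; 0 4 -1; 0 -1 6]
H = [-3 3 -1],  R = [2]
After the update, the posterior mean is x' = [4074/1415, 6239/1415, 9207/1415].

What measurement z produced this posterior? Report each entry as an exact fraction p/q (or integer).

x̄ = F·x = [-3, 15, -3]
P̄ = F·P·Fᵀ + Q = [21 -17 27; -17 57 -32; 27 -32 51]
S = H·P̄·Hᵀ + R = [1415]
K = P̄·Hᵀ·S⁻¹ = [-141/1415; 254/1415; -228/1415]
x' − x̄ = [8319/1415, -14986/1415, 13452/1415] = K·y
y = (KᵀK)⁻¹·Kᵀ·(x' − x̄) = [-59]
z = y + H·x̄ = [-59] + [57] = [-2]

z = [-2]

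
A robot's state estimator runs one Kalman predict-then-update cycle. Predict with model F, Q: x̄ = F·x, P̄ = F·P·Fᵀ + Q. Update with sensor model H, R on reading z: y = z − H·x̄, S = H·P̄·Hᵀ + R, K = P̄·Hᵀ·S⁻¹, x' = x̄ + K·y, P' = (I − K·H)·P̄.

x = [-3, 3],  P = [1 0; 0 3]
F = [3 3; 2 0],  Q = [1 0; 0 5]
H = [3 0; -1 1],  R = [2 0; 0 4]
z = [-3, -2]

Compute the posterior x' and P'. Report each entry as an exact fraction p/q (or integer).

x' = [-4253/4081, -16659/4081]
P' = [890/4081 642/4081; 642/4081 11358/4081]

x̄ = F·x = [0, -6]
P̄ = F·P·Fᵀ + Q = [37 6; 6 9]
y = z − H·x̄ = [-3, 4]
S = H·P̄·Hᵀ + R = [335 -93; -93 38]
K = P̄·Hᵀ·S⁻¹ = [1335/4081 -62/4081; 963/4081 2679/4081]
x' = x̄ + K·y = [-4253/4081, -16659/4081]
P' = (I − K·H)·P̄ = [890/4081 642/4081; 642/4081 11358/4081]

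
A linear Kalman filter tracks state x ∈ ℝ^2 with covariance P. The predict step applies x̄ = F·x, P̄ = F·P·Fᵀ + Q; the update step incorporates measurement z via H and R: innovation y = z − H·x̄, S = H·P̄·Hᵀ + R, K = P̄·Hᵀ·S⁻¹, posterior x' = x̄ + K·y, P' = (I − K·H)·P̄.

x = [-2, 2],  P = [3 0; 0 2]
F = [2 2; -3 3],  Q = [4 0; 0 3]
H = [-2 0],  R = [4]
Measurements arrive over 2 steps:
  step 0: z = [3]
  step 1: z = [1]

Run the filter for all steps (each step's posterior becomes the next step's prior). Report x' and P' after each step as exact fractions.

step 0: x' = [-36/25, 309/25], P' = [24/25 -6/25; -6/25 1164/25]
step 1: x' = [-1856/4829, 47115/4829], P' = [4804/4829 6840/4829; 6840/4829 229191/4829]

step 0: x̄ = F·x = [0, 12]
step 0: P̄ = F·P·Fᵀ + Q = [24 -6; -6 48]
step 0: y = z − H·x̄ = [3]
step 0: S = H·P̄·Hᵀ + R = [100]
step 0: K = P̄·Hᵀ·S⁻¹ = [-12/25; 3/25]
step 0: x' = x̄ + K·y = [-36/25, 309/25]
step 0: P' = (I − K·H)·P̄ = [24/25 -6/25; -6/25 1164/25]
step 1: x̄ = F·x = [546/25, 207/5]
step 1: P̄ = F·P·Fᵀ + Q = [4804/25 1368/5; 1368/5 435]
step 1: y = z − H·x̄ = [1117/25]
step 1: S = H·P̄·Hᵀ + R = [19316/25]
step 1: K = P̄·Hᵀ·S⁻¹ = [-2402/4829; -3420/4829]
step 1: x' = x̄ + K·y = [-1856/4829, 47115/4829]
step 1: P' = (I − K·H)·P̄ = [4804/4829 6840/4829; 6840/4829 229191/4829]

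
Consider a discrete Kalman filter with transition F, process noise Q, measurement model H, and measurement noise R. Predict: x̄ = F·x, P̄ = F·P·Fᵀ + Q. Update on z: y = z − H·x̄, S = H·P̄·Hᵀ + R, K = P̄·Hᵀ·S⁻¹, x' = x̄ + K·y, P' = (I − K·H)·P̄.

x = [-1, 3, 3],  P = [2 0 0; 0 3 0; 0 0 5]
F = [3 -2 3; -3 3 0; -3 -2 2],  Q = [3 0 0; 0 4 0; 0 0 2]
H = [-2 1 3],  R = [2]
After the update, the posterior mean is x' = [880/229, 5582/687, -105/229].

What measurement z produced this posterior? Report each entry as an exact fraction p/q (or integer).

z = [-1]

x̄ = F·x = [0, 12, 3]
P̄ = F·P·Fᵀ + Q = [78 -36 24; -36 49 0; 24 0 52]
S = H·P̄·Hᵀ + R = [687]
K = P̄·Hᵀ·S⁻¹ = [-40/229; 121/687; 36/229]
x' − x̄ = [880/229, -2662/687, -792/229] = K·y
y = (KᵀK)⁻¹·Kᵀ·(x' − x̄) = [-22]
z = y + H·x̄ = [-22] + [21] = [-1]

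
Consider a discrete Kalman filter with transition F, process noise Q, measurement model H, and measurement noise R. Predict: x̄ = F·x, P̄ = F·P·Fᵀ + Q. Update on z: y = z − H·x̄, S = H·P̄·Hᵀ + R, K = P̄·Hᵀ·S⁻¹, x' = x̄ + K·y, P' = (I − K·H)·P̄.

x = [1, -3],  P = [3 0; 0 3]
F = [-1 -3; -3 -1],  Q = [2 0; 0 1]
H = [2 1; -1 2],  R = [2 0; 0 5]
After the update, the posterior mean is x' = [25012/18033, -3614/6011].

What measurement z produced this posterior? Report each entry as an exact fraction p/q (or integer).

x̄ = F·x = [8, 0]
P̄ = F·P·Fᵀ + Q = [32 18; 18 31]
S = H·P̄·Hᵀ + R = [233 52; 52 89]
K = P̄·Hᵀ·S⁻¹ = [7090/18033 -3332/18033; 1225/6011 2256/6011]
x' − x̄ = [-119252/18033, -3614/6011] = K·y
y = (KᵀK)⁻¹·Kᵀ·(x' − x̄) = [-14, 6]
z = y + H·x̄ = [-14, 6] + [16, -8] = [2, -2]

z = [2, -2]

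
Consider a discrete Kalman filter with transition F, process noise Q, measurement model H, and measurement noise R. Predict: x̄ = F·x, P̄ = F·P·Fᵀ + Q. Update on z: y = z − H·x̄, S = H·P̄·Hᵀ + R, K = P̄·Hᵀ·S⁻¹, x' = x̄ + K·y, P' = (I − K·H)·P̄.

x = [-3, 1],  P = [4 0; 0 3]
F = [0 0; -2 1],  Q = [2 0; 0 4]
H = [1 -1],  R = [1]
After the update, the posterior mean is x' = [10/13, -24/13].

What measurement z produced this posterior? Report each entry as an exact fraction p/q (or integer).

z = [3]

x̄ = F·x = [0, 7]
P̄ = F·P·Fᵀ + Q = [2 0; 0 23]
S = H·P̄·Hᵀ + R = [26]
K = P̄·Hᵀ·S⁻¹ = [1/13; -23/26]
x' − x̄ = [10/13, -115/13] = K·y
y = (KᵀK)⁻¹·Kᵀ·(x' − x̄) = [10]
z = y + H·x̄ = [10] + [-7] = [3]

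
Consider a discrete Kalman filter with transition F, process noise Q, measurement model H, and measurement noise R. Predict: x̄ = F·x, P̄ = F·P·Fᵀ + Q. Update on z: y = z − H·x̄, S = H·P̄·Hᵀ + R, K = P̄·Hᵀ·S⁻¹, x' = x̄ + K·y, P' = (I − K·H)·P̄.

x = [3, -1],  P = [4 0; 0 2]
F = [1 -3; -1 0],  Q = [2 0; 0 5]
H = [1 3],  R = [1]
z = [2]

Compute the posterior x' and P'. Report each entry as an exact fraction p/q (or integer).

x' = [276/41, -131/82]
P' = [912/41 -302/41; -302/41 209/82]

x̄ = F·x = [6, -3]
P̄ = F·P·Fᵀ + Q = [24 -4; -4 9]
y = z − H·x̄ = [5]
S = H·P̄·Hᵀ + R = [82]
K = P̄·Hᵀ·S⁻¹ = [6/41; 23/82]
x' = x̄ + K·y = [276/41, -131/82]
P' = (I − K·H)·P̄ = [912/41 -302/41; -302/41 209/82]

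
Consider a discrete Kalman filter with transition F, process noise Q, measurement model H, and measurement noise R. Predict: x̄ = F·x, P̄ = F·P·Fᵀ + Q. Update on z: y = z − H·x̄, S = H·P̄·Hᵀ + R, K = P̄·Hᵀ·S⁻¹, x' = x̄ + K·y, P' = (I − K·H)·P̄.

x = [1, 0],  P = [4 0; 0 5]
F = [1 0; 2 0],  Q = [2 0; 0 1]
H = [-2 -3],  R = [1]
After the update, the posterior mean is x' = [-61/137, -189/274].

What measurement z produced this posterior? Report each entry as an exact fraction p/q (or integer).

z = [3]

x̄ = F·x = [1, 2]
P̄ = F·P·Fᵀ + Q = [6 8; 8 17]
S = H·P̄·Hᵀ + R = [274]
K = P̄·Hᵀ·S⁻¹ = [-18/137; -67/274]
x' − x̄ = [-198/137, -737/274] = K·y
y = (KᵀK)⁻¹·Kᵀ·(x' − x̄) = [11]
z = y + H·x̄ = [11] + [-8] = [3]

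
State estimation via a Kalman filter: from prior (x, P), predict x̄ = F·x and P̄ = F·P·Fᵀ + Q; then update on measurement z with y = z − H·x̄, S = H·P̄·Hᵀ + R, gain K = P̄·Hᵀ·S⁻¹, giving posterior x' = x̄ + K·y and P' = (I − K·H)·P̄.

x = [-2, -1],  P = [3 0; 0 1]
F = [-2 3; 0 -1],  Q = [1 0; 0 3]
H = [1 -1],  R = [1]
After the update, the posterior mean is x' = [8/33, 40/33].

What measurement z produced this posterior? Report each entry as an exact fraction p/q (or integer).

x̄ = F·x = [1, 1]
P̄ = F·P·Fᵀ + Q = [22 -3; -3 4]
S = H·P̄·Hᵀ + R = [33]
K = P̄·Hᵀ·S⁻¹ = [25/33; -7/33]
x' − x̄ = [-25/33, 7/33] = K·y
y = (KᵀK)⁻¹·Kᵀ·(x' − x̄) = [-1]
z = y + H·x̄ = [-1] + [0] = [-1]

z = [-1]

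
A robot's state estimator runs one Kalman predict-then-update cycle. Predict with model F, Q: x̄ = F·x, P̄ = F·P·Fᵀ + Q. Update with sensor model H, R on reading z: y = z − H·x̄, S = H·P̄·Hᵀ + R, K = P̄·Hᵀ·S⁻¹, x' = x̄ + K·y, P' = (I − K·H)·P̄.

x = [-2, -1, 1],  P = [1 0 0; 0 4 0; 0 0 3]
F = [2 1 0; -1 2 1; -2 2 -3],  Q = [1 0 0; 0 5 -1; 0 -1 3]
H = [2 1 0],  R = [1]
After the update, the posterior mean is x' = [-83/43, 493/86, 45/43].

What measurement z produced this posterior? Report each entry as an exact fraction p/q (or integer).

x̄ = F·x = [-5, 1, -1]
P̄ = F·P·Fᵀ + Q = [9 6 4; 6 25 8; 4 8 50]
S = H·P̄·Hᵀ + R = [86]
K = P̄·Hᵀ·S⁻¹ = [12/43; 37/86; 8/43]
x' − x̄ = [132/43, 407/86, 88/43] = K·y
y = (KᵀK)⁻¹·Kᵀ·(x' − x̄) = [11]
z = y + H·x̄ = [11] + [-9] = [2]

z = [2]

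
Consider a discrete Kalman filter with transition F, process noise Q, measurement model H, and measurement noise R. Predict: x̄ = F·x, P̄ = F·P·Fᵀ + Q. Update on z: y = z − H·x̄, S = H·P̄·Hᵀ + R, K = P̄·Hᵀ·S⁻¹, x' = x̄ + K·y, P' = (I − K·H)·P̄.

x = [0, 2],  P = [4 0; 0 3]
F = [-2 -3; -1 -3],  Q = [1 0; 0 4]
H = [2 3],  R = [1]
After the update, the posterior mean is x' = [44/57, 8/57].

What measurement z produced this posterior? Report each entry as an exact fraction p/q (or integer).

x̄ = F·x = [-6, -6]
P̄ = F·P·Fᵀ + Q = [44 35; 35 35]
S = H·P̄·Hᵀ + R = [912]
K = P̄·Hᵀ·S⁻¹ = [193/912; 175/912]
x' − x̄ = [386/57, 350/57] = K·y
y = (KᵀK)⁻¹·Kᵀ·(x' − x̄) = [32]
z = y + H·x̄ = [32] + [-30] = [2]

z = [2]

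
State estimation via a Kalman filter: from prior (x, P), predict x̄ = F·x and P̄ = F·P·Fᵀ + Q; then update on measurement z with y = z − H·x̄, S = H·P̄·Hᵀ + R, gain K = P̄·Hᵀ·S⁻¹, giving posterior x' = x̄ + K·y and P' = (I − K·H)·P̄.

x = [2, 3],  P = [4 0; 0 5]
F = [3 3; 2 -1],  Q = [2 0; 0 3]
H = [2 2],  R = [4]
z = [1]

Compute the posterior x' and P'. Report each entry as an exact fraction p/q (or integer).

x' = [232/63, -257/84]
P' = [997/63 -317/21; -317/21 215/14]

x̄ = F·x = [15, 1]
P̄ = F·P·Fᵀ + Q = [83 9; 9 24]
y = z − H·x̄ = [-31]
S = H·P̄·Hᵀ + R = [504]
K = P̄·Hᵀ·S⁻¹ = [23/63; 11/84]
x' = x̄ + K·y = [232/63, -257/84]
P' = (I − K·H)·P̄ = [997/63 -317/21; -317/21 215/14]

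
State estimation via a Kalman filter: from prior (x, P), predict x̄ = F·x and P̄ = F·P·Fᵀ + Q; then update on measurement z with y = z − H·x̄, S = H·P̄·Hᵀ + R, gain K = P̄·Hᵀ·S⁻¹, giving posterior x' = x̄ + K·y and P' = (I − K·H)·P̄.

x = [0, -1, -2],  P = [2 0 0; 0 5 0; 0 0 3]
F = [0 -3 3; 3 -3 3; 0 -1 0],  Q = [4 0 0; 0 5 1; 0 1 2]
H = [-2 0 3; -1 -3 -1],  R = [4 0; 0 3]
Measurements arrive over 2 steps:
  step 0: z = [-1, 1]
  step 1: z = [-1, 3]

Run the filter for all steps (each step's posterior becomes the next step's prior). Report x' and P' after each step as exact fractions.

step 0: x' = [49487/41031, -37523/41031, 24181/41031], P' = [733450/123093 -375901/123093 440480/123093; -375901/123093 238276/123093 -241550/123093; 440480/123093 -241550/123093 313372/123093]
step 1: x' = [1499673019/9973598884, -4847721189/4986799442, -873633473/4986799442], P' = [24121525715/9973598884 -5681510841/4986799442 6365752709/4986799442; -5681510841/4986799442 2246214560/2493399721 -1783011447/2493399721; 6365752709/4986799442 -1783011447/2493399721 2580586079/2493399721]

step 0: x̄ = F·x = [-3, -3, 1]
step 0: P̄ = F·P·Fᵀ + Q = [76 72 15; 72 95 16; 15 16 7]
step 0: y = z − H·x̄ = [-10, -10]
step 0: S = H·P̄·Hᵀ + R = [191 404; 404 1499]
step 0: K = P̄·Hᵀ·S⁻¹ = [-36365/123093 -15409/123093; 6788/123093 -32459/123093; 14789/123093 -9734/123093]
step 0: x' = x̄ + K·y = [49487/41031, -37523/41031, 24181/41031]
step 0: P' = (I − K·H)·P̄ = [733450/123093 -375901/123093 440480/123093; -375901/123093 238276/123093 -241550/123093; 440480/123093 -241550/123093 313372/123093]
step 1: x̄ = F·x = [20568/4559, 111191/13677, 37523/41031]
step 1: P̄ = F·P·Fᵀ + Q = [363152/4559 617043/4559 53314/4559; 617043/4559 3469345/13677 896758/41031; 53314/4559 896758/41031 484462/123093]
step 1: y = z − H·x̄ = [72208/13677, 1346447/41031]
step 1: S = H·P̄·Hᵀ + R = [2977690/13677 30821948/41031; 30821948/41031 410657356/123093]
step 1: K = P̄·Hᵀ·S⁻¹ = [-1256066897/4986799442 -921322029/9973598884; 83119125/2493399721 -1409917875/4986799442; 344001382/2493399721 -276285395/4986799442]
step 1: x' = x̄ + K·y = [1499673019/9973598884, -4847721189/4986799442, -873633473/4986799442]
step 1: P' = (I − K·H)·P̄ = [24121525715/9973598884 -5681510841/4986799442 6365752709/4986799442; -5681510841/4986799442 2246214560/2493399721 -1783011447/2493399721; 6365752709/4986799442 -1783011447/2493399721 2580586079/2493399721]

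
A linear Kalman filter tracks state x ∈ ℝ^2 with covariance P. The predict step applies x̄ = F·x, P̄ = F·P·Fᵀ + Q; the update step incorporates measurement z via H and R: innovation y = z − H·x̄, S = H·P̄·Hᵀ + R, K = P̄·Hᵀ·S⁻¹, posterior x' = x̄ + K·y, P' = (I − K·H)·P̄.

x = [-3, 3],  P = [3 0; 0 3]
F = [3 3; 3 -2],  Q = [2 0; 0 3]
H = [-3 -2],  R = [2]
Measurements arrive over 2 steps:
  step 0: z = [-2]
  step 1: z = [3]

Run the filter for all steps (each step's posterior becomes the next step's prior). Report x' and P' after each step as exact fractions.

step 0: x̄ = F·x = [0, -15]
step 0: P̄ = F·P·Fᵀ + Q = [56 9; 9 42]
step 0: y = z − H·x̄ = [-32]
step 0: S = H·P̄·Hᵀ + R = [782]
step 0: K = P̄·Hᵀ·S⁻¹ = [-93/391; -111/782]
step 0: x' = x̄ + K·y = [2976/391, -4089/391]
step 0: P' = (I − K·H)·P̄ = [4598/391 -6804/391; -6804/391 20523/782]
step 1: x̄ = F·x = [-3339/391, 17106/391]
step 1: P̄ = F·P·Fᵀ + Q = [24091/782 -40599/391; -40599/391 165249/391]
step 1: y = z − H·x̄ = [25368/391]
step 1: S = H·P̄·Hᵀ + R = [565999/782]
step 1: K = P̄·Hᵀ·S⁻¹ = [90123/565999; -417402/565999]
step 1: x' = x̄ + K·y = [144819/80857, -331266/80857]
step 1: P' = (I − K·H)·P̄ = [7050290/565999 -10665558/565999; -10665558/565999 16415739/565999]

step 0: x' = [2976/391, -4089/391], P' = [4598/391 -6804/391; -6804/391 20523/782]
step 1: x' = [144819/80857, -331266/80857], P' = [7050290/565999 -10665558/565999; -10665558/565999 16415739/565999]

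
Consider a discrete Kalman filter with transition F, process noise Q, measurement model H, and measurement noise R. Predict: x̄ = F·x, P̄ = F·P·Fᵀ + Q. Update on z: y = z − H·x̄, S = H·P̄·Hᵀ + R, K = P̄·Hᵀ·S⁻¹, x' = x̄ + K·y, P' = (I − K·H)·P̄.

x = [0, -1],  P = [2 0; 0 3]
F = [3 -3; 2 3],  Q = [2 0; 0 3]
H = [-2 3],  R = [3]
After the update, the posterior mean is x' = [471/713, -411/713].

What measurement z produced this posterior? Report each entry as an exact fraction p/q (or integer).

z = [-3]

x̄ = F·x = [3, -3]
P̄ = F·P·Fᵀ + Q = [47 -15; -15 38]
S = H·P̄·Hᵀ + R = [713]
K = P̄·Hᵀ·S⁻¹ = [-139/713; 144/713]
x' − x̄ = [-1668/713, 1728/713] = K·y
y = (KᵀK)⁻¹·Kᵀ·(x' − x̄) = [12]
z = y + H·x̄ = [12] + [-15] = [-3]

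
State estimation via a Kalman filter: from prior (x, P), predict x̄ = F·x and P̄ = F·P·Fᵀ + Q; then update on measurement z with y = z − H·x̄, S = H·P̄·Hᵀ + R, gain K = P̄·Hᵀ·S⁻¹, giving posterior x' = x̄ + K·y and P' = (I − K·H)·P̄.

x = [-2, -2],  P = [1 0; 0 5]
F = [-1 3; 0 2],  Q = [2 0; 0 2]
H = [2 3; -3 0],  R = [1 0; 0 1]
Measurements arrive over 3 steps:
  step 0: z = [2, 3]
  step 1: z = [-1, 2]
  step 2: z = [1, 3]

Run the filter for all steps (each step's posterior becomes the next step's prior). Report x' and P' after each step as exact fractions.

step 0: x' = [-11980/13819, 15698/13819], P' = [1452/13819 -906/13819; -906/13819 2050/13819]
step 1: x' = [-2105902/3718483, 323782/3718483], P' = [1159760/11155449 -241248/3718483; -241248/3718483 544842/3718483]
step 2: x' = [-8033875124/8946544067, 7841294566/8946544067], P' = [930066272/8946544067 -580440300/8946544067; -580440300/8946544067 1310854714/8946544067]

step 0: x̄ = F·x = [-4, -4]
step 0: P̄ = F·P·Fᵀ + Q = [48 30; 30 22]
step 0: y = z − H·x̄ = [22, -9]
step 0: S = H·P̄·Hᵀ + R = [751 -558; -558 433]
step 0: K = P̄·Hᵀ·S⁻¹ = [186/13819 -4356/13819; 4338/13819 2718/13819]
step 0: x' = x̄ + K·y = [-11980/13819, 15698/13819]
step 0: P' = (I − K·H)·P̄ = [1452/13819 -906/13819; -906/13819 2050/13819]
step 1: x̄ = F·x = [59074/13819, 31396/13819]
step 1: P̄ = F·P·Fᵀ + Q = [52976/13819 14112/13819; 14112/13819 35838/13819]
step 1: y = z − H·x̄ = [-226155/13819, 204860/13819]
step 1: S = H·P̄·Hᵀ + R = [717609/13819 -444864/13819; -444864/13819 490603/13819]
step 1: K = P̄·Hᵀ·S⁻¹ = [148288/11155449 -1159760/3718483; 1152030/3718483 723744/3718483]
step 1: x' = x̄ + K·y = [-2105902/3718483, 323782/3718483]
step 1: P' = (I − K·H)·P̄ = [1159760/11155449 -241248/3718483; -241248/3718483 544842/3718483]
step 2: x̄ = F·x = [3077248/3718483, 647564/3718483]
step 2: P̄ = F·P·Fᵀ + Q = [42523856/11155449 3751548/3718483; 3751548/3718483 9616334/3718483]
step 2: y = z − H·x̄ = [-4378705/3718483, 20387193/3718483]
step 2: S = H·P̄·Hᵀ + R = [575947619/11155449 -118811644/3718483; -118811644/3718483 131290051/3718483]
step 2: K = P̄·Hᵀ·S⁻¹ = [118811644/8946544067 -2790198816/8946544067; 2771683542/8946544067 1741320900/8946544067]
step 2: x' = x̄ + K·y = [-8033875124/8946544067, 7841294566/8946544067]
step 2: P' = (I − K·H)·P̄ = [930066272/8946544067 -580440300/8946544067; -580440300/8946544067 1310854714/8946544067]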